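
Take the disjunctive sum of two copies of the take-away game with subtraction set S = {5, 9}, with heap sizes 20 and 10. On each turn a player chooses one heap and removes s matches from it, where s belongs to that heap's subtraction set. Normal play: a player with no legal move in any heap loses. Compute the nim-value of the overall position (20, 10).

3

All heaps use S = {5, 9}:
n :  0  1  2  3  4  5  6  7  8  9 10 11 12 13 14 15 16 17 18 19 20
G :  0  0  0  0  0  1  1  1  1  1  2  2  2  2  0  0  0  0  0  1  1
Heap A: G(20) = 1.
Heap B: G(10) = 2.
Combined Grundy value = 1 ⊕ 2 = 3.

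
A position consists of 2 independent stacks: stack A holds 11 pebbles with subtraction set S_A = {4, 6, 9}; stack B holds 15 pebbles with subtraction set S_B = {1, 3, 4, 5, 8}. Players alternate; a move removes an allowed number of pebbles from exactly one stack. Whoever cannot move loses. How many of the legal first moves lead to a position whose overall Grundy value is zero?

Stack A, S = {4, 6, 9}:
n :  0  1  2  3  4  5  6  7  8  9 10 11
G :  0  0  0  0  1  1  1  1  2  2  2  2
G_A(11) = 2.
Stack B, S = {1, 3, 4, 5, 8}:
G(0) = 0
G(1) = mex{0} = 1
G(2) = mex{1} = 0
G(3) = mex{0,0} = 1
G(4) = mex{1,1,0} = 2
G(5) = mex{2,0,1,0} = 3
G(6) = mex{3,1,0,1} = 2
G(7) = mex{2,2,1,0} = 3
G(8) = mex{3,3,2,1,0} = 4
G(9) = mex{4,2,3,2,1} = 0
G(10) = mex{0,3,2,3,0} = 1
G(11) = mex{1,4,3,2,1} = 0
G(12) = mex{0,0,4,3,2} = 1
G(13) = mex{1,1,0,4,3} = 2
G(14) = mex{2,0,1,0,2} = 3
G(15) = mex{3,1,0,1,3} = 2
G_B(15) = 2.
Combined Grundy value = 2 ⊕ 2 = 0.
A winning move leaves total XOR = 0, i.e. changes one component's Grundy value g to g ⊕ X where X is the current total.
Stack A: target g' = 2⊕0 = 2, but every legal move changes the Grundy value (mex property), so 0 moves.
Stack B: target g' = 2⊕0 = 2, but every legal move changes the Grundy value (mex property), so 0 moves.

0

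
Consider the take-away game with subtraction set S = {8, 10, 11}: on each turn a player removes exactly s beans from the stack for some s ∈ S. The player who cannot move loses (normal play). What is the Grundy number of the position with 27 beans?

1

G(0) = 0
G(1) = mex{} = 0
G(2) = mex{} = 0
G(3) = mex{} = 0
G(4) = mex{} = 0
G(5) = mex{} = 0
G(6) = mex{} = 0
G(7) = mex{} = 0
G(8) = mex{0} = 1
G(9) = mex{0} = 1
G(10) = mex{0,0} = 1
G(11) = mex{0,0,0} = 1
G(12) = mex{0,0,0} = 1
G(13) = mex{0,0,0} = 1
G(14) = mex{0,0,0} = 1
G(15) = mex{0,0,0} = 1
G(16) = mex{1,0,0} = 2
G(17) = mex{1,0,0} = 2
G(18) = mex{1,1,0} = 2
G(19) = mex{1,1,1} = 0
G(20) = mex{1,1,1} = 0
G(21) = mex{1,1,1} = 0
G(22) = mex{1,1,1} = 0
G(23) = mex{1,1,1} = 0
G(24) = mex{2,1,1} = 0
G(25) = mex{2,1,1} = 0
G(26) = mex{2,2,1} = 0
G(27) = mex{0,2,2} = 1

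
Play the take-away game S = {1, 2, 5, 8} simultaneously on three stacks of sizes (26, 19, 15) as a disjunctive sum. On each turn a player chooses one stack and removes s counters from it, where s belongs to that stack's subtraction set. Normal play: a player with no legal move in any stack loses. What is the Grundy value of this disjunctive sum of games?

All stacks use S = {1, 2, 5, 8}:
G(0) = 0
G(1) = mex{0} = 1
G(2) = mex{1,0} = 2
G(3) = mex{2,1} = 0
G(4) = mex{0,2} = 1
G(5) = mex{1,0,0} = 2
G(6) = mex{2,1,1} = 0
G(7) = mex{0,2,2} = 1
G(8) = mex{1,0,0,0} = 2
G(9) = mex{2,1,1,1} = 0
G(10) = mex{0,2,2,2} = 1
G(11) = mex{1,0,0,0} = 2
G(12) = mex{2,1,1,1} = 0
G(13) = mex{0,2,2,2} = 1
G(14) = mex{1,0,0,0} = 2
G(15) = mex{2,1,1,1} = 0
G(16) = mex{0,2,2,2} = 1
G(17) = mex{1,0,0,0} = 2
G(18) = mex{2,1,1,1} = 0
G(19) = mex{0,2,2,2} = 1
G(20) = mex{1,0,0,0} = 2
G(21) = mex{2,1,1,1} = 0
G(22) = mex{0,2,2,2} = 1
G(23) = mex{1,0,0,0} = 2
G(24) = mex{2,1,1,1} = 0
G(25) = mex{0,2,2,2} = 1
G(26) = mex{1,0,0,0} = 2
Stack A: G(26) = 2.
Stack B: G(19) = 1.
Stack C: G(15) = 0.
Combined Grundy value = 2 ⊕ 1 ⊕ 0 = 3.

3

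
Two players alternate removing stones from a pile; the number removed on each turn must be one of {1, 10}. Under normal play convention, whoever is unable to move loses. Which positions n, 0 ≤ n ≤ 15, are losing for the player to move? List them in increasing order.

0, 2, 4, 6, 8, 11, 13, 15

G(0) = 0
G(1) = mex{0} = 1
G(2) = mex{1} = 0
G(3) = mex{0} = 1
G(4) = mex{1} = 0
G(5) = mex{0} = 1
G(6) = mex{1} = 0
G(7) = mex{0} = 1
G(8) = mex{1} = 0
G(9) = mex{0} = 1
G(10) = mex{1,0} = 2
G(11) = mex{2,1} = 0
G(12) = mex{0,0} = 1
G(13) = mex{1,1} = 0
G(14) = mex{0,0} = 1
G(15) = mex{1,1} = 0
P-positions are exactly the n with G(n) = 0.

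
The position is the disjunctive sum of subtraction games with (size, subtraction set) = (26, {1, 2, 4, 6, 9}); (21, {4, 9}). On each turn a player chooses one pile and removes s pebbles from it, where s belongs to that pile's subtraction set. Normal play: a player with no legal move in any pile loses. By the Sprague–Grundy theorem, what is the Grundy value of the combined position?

Pile A, S = {1, 2, 4, 6, 9}:
G(0) = 0
G(1) = mex{0} = 1
G(2) = mex{1,0} = 2
G(3) = mex{2,1} = 0
G(4) = mex{0,2,0} = 1
G(5) = mex{1,0,1} = 2
G(6) = mex{2,1,2,0} = 3
G(7) = mex{3,2,0,1} = 4
G(8) = mex{4,3,1,2} = 0
G(9) = mex{0,4,2,0,0} = 1
G(10) = mex{1,0,3,1,1} = 2
G(11) = mex{2,1,4,2,2} = 0
G(12) = mex{0,2,0,3,0} = 1
G(13) = mex{1,0,1,4,1} = 2
G(14) = mex{2,1,2,0,2} = 3
G(15) = mex{3,2,0,1,3} = 4
G(16) = mex{4,3,1,2,4} = 0
G(17) = mex{0,4,2,0,0} = 1
G(18) = mex{1,0,3,1,1} = 2
G(19) = mex{2,1,4,2,2} = 0
G(20) = mex{0,2,0,3,0} = 1
G(21) = mex{1,0,1,4,1} = 2
G(22) = mex{2,1,2,0,2} = 3
G(23) = mex{3,2,0,1,3} = 4
G(24) = mex{4,3,1,2,4} = 0
G(25) = mex{0,4,2,0,0} = 1
G(26) = mex{1,0,3,1,1} = 2
G_A(26) = 2.
Pile B, S = {4, 9}:
n :  0  1  2  3  4  5  6  7  8  9 10 11 12 13 14 15 16 17 18 19 20 21
G :  0  0  0  0  1  1  1  1  0  2  2  2  1  0  0  0  0  1  1  1  1  0
G_B(21) = 0.
Combined Grundy value = 2 ⊕ 0 = 2.

2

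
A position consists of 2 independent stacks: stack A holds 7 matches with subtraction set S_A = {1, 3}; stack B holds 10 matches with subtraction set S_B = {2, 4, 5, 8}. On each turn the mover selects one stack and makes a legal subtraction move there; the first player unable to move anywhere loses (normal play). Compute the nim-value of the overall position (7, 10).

1

Stack A, S = {1, 3}:
n : 0 1 2 3 4 5 6 7
G : 0 1 0 1 0 1 0 1
G_A(7) = 1.
Stack B, S = {2, 4, 5, 8}:
n :  0  1  2  3  4  5  6  7  8  9 10
G :  0  0  1  1  2  2  3  0  4  1  0
G_B(10) = 0.
Combined Grundy value = 1 ⊕ 0 = 1.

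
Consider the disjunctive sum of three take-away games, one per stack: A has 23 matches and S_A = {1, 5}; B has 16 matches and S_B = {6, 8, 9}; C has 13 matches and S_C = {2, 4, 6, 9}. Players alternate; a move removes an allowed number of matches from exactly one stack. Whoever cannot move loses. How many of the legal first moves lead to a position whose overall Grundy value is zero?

Stack A, S = {1, 5}:
G(0) = 0
G(1) = mex{0} = 1
G(2) = mex{1} = 0
G(3) = mex{0} = 1
G(4) = mex{1} = 0
G(5) = mex{0,0} = 1
G(6) = mex{1,1} = 0
G(7) = mex{0,0} = 1
G(8) = mex{1,1} = 0
G(9) = mex{0,0} = 1
G(10) = mex{1,1} = 0
G(11) = mex{0,0} = 1
G(12) = mex{1,1} = 0
G(13) = mex{0,0} = 1
G(14) = mex{1,1} = 0
G(15) = mex{0,0} = 1
G(16) = mex{1,1} = 0
G(17) = mex{0,0} = 1
G(18) = mex{1,1} = 0
G(19) = mex{0,0} = 1
G(20) = mex{1,1} = 0
G(21) = mex{0,0} = 1
G(22) = mex{1,1} = 0
G(23) = mex{0,0} = 1
G_A(23) = 1.
Stack B, S = {6, 8, 9}:
n :  0  1  2  3  4  5  6  7  8  9 10 11 12 13 14 15 16
G :  0  0  0  0  0  0  1  1  1  1  1  1  2  2  2  0  0
G_B(16) = 0.
Stack C, S = {2, 4, 6, 9}:
n :  0  1  2  3  4  5  6  7  8  9 10 11 12 13
G :  0  0  1  1  2  2  3  3  0  4  1  0  2  1
G_C(13) = 1.
Combined Grundy value = 1 ⊕ 0 ⊕ 1 = 0.
A winning move leaves total XOR = 0, i.e. changes one component's Grundy value g to g ⊕ X where X is the current total.
Stack A: target g' = 1⊕0 = 1, but every legal move changes the Grundy value (mex property), so 0 moves.
Stack B: target g' = 0⊕0 = 0, but every legal move changes the Grundy value (mex property), so 0 moves.
Stack C: target g' = 1⊕0 = 1, but every legal move changes the Grundy value (mex property), so 0 moves.

0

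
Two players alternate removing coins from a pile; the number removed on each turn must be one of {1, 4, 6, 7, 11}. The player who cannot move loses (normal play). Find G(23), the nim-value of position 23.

n :  0  1  2  3  4  5  6  7  8  9 10 11 12 13 14 15 16 17 18 19 20 21 22 23
G :  0  1  0  1  2  0  1  2  3  2  0  1  2  3  4  0  1  2  0  1  0  1  2  0

0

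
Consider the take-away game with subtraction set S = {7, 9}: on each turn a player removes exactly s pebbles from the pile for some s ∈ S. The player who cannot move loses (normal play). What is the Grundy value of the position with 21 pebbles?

G(0) = 0
G(1) = mex{} = 0
G(2) = mex{} = 0
G(3) = mex{} = 0
G(4) = mex{} = 0
G(5) = mex{} = 0
G(6) = mex{} = 0
G(7) = mex{0} = 1
G(8) = mex{0} = 1
G(9) = mex{0,0} = 1
G(10) = mex{0,0} = 1
G(11) = mex{0,0} = 1
G(12) = mex{0,0} = 1
G(13) = mex{0,0} = 1
G(14) = mex{1,0} = 2
G(15) = mex{1,0} = 2
G(16) = mex{1,1} = 0
G(17) = mex{1,1} = 0
G(18) = mex{1,1} = 0
G(19) = mex{1,1} = 0
G(20) = mex{1,1} = 0
G(21) = mex{2,1} = 0

0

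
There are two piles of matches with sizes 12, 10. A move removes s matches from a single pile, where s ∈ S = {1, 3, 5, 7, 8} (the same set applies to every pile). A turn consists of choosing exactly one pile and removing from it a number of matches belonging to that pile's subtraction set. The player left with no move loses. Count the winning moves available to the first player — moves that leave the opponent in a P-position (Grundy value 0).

0

All piles use S = {1, 3, 5, 7, 8}:
n :  0  1  2  3  4  5  6  7  8  9 10 11 12
G :  0  1  0  1  0  1  0  1  2  3  2  3  2
Pile A: G(12) = 2.
Pile B: G(10) = 2.
Combined Grundy value = 2 ⊕ 2 = 0.
A winning move leaves total XOR = 0, i.e. changes one component's Grundy value g to g ⊕ X where X is the current total.
Pile A: target g' = 2⊕0 = 2, but every legal move changes the Grundy value (mex property), so 0 moves.
Pile B: target g' = 2⊕0 = 2, but every legal move changes the Grundy value (mex property), so 0 moves.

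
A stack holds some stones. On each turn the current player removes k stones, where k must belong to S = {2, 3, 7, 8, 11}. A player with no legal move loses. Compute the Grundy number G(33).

n :  0  1  2  3  4  5  6  7  8  9 10 11 12 13 14 15 16 17 18 19 20 21 22 23 24 25 26 27 28 29 30 31 32 33
G :  0  0  1  1  2  0  0  1  1  2  0  3  1  2  2  0  3  1  2  0  0  1  1  2  0  0  1  1  2  0  3  1  2  2

2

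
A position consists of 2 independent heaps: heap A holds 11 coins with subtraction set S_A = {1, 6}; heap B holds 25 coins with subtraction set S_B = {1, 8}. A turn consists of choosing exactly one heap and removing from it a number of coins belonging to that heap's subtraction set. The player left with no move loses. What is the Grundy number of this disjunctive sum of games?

Heap A, S = {1, 6}:
n :  0  1  2  3  4  5  6  7  8  9 10 11
G :  0  1  0  1  0  1  2  0  1  0  1  0
G_A(11) = 0.
Heap B, S = {1, 8}:
G(0) = 0
G(1) = mex{0} = 1
G(2) = mex{1} = 0
G(3) = mex{0} = 1
G(4) = mex{1} = 0
G(5) = mex{0} = 1
G(6) = mex{1} = 0
G(7) = mex{0} = 1
G(8) = mex{1,0} = 2
G(9) = mex{2,1} = 0
G(10) = mex{0,0} = 1
G(11) = mex{1,1} = 0
G(12) = mex{0,0} = 1
G(13) = mex{1,1} = 0
G(14) = mex{0,0} = 1
G(15) = mex{1,1} = 0
G(16) = mex{0,2} = 1
G(17) = mex{1,0} = 2
G(18) = mex{2,1} = 0
G(19) = mex{0,0} = 1
G(20) = mex{1,1} = 0
G(21) = mex{0,0} = 1
G(22) = mex{1,1} = 0
G(23) = mex{0,0} = 1
G(24) = mex{1,1} = 0
G(25) = mex{0,2} = 1
G_B(25) = 1.
Combined Grundy value = 0 ⊕ 1 = 1.

1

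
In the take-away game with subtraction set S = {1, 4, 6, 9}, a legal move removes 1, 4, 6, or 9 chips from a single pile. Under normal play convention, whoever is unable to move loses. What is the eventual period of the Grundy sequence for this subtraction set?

5

n :  0  1  2  3  4  5  6  7  8  9 10 11 12 13 14 15
G :  0  1  0  1  2  0  1  0  1  2  0  1  0  1  2  0
G(n+5) = G(n) holds for n = 0,…,8 (a full window of length max(S) = 9), so the sequence is purely periodic with period 5.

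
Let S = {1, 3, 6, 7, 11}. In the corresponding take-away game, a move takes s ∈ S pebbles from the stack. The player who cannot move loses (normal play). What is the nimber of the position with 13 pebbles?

n :  0  1  2  3  4  5  6  7  8  9 10 11 12 13
G :  0  1  0  1  0  1  2  3  2  3  2  3  0  1

1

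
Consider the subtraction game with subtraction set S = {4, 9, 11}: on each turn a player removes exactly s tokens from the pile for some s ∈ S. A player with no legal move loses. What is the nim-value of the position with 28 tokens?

n :  0  1  2  3  4  5  6  7  8  9 10 11 12 13 14 15 16 17 18 19 20 21 22 23 24 25 26 27 28
G :  0  0  0  0  1  1  1  1  0  2  2  2  1  3  3  0  0  2  0  1  1  0  1  0  2  1  3  1  0

0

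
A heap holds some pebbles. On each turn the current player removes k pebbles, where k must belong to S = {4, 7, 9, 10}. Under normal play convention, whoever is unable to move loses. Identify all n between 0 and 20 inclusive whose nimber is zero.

n :  0  1  2  3  4  5  6  7  8  9 10 11 12 13 14 15 16 17 18 19 20
G :  0  0  0  0  1  1  1  1  2  2  2  2  3  3  0  0  0  0  1  1  1
P-positions are exactly the n with G(n) = 0.

0, 1, 2, 3, 14, 15, 16, 17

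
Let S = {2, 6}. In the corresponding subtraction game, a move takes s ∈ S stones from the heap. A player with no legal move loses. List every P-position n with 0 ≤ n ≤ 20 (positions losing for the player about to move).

0, 1, 4, 5, 8, 9, 12, 13, 16, 17, 20

G(0) = 0
G(1) = mex{} = 0
G(2) = mex{0} = 1
G(3) = mex{0} = 1
G(4) = mex{1} = 0
G(5) = mex{1} = 0
G(6) = mex{0,0} = 1
G(7) = mex{0,0} = 1
G(8) = mex{1,1} = 0
G(9) = mex{1,1} = 0
G(10) = mex{0,0} = 1
G(11) = mex{0,0} = 1
G(12) = mex{1,1} = 0
G(13) = mex{1,1} = 0
G(14) = mex{0,0} = 1
G(15) = mex{0,0} = 1
G(16) = mex{1,1} = 0
G(17) = mex{1,1} = 0
G(18) = mex{0,0} = 1
G(19) = mex{0,0} = 1
G(20) = mex{1,1} = 0
P-positions are exactly the n with G(n) = 0.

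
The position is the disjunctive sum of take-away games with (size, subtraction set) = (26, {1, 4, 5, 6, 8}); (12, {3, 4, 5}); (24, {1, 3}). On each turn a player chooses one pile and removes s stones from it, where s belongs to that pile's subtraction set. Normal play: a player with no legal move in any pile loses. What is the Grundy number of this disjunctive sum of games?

Pile A, S = {1, 4, 5, 6, 8}:
G(0) = 0
G(1) = mex{0} = 1
G(2) = mex{1} = 0
G(3) = mex{0} = 1
G(4) = mex{1,0} = 2
G(5) = mex{2,1,0} = 3
G(6) = mex{3,0,1,0} = 2
G(7) = mex{2,1,0,1} = 3
G(8) = mex{3,2,1,0,0} = 4
G(9) = mex{4,3,2,1,1} = 0
G(10) = mex{0,2,3,2,0} = 1
G(11) = mex{1,3,2,3,1} = 0
G(12) = mex{0,4,3,2,2} = 1
G(13) = mex{1,0,4,3,3} = 2
G(14) = mex{2,1,0,4,2} = 3
G(15) = mex{3,0,1,0,3} = 2
G(16) = mex{2,1,0,1,4} = 3
G(17) = mex{3,2,1,0,0} = 4
G(18) = mex{4,3,2,1,1} = 0
G(19) = mex{0,2,3,2,0} = 1
G(20) = mex{1,3,2,3,1} = 0
G(21) = mex{0,4,3,2,2} = 1
G(22) = mex{1,0,4,3,3} = 2
G(23) = mex{2,1,0,4,2} = 3
G(24) = mex{3,0,1,0,3} = 2
G(25) = mex{2,1,0,1,4} = 3
G(26) = mex{3,2,1,0,0} = 4
G_A(26) = 4.
Pile B, S = {3, 4, 5}:
G(0) = 0
G(1) = mex{} = 0
G(2) = mex{} = 0
G(3) = mex{0} = 1
G(4) = mex{0,0} = 1
G(5) = mex{0,0,0} = 1
G(6) = mex{1,0,0} = 2
G(7) = mex{1,1,0} = 2
G(8) = mex{1,1,1} = 0
G(9) = mex{2,1,1} = 0
G(10) = mex{2,2,1} = 0
G(11) = mex{0,2,2} = 1
G(12) = mex{0,0,2} = 1
G_B(12) = 1.
Pile C, S = {1, 3}:
n :  0  1  2  3  4  5  6  7  8  9 10 11 12 13 14 15 16 17 18 19 20 21 22 23 24
G :  0  1  0  1  0  1  0  1  0  1  0  1  0  1  0  1  0  1  0  1  0  1  0  1  0
G_C(24) = 0.
Combined Grundy value = 4 ⊕ 1 ⊕ 0 = 5.

5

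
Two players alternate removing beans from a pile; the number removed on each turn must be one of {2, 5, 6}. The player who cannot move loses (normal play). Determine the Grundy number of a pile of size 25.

n :  0  1  2  3  4  5  6  7  8  9 10 11 12 13 14 15 16 17 18 19 20 21 22 23 24 25
G :  0  0  1  1  0  2  1  3  0  2  1  0  0  1  1  0  2  1  3  0  2  1  0  0  1  1

1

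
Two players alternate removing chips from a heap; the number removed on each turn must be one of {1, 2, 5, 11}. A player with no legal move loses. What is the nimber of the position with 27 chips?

0

G(0) = 0
G(1) = mex{0} = 1
G(2) = mex{1,0} = 2
G(3) = mex{2,1} = 0
G(4) = mex{0,2} = 1
G(5) = mex{1,0,0} = 2
G(6) = mex{2,1,1} = 0
G(7) = mex{0,2,2} = 1
G(8) = mex{1,0,0} = 2
G(9) = mex{2,1,1} = 0
G(10) = mex{0,2,2} = 1
G(11) = mex{1,0,0,0} = 2
G(12) = mex{2,1,1,1} = 0
G(13) = mex{0,2,2,2} = 1
G(14) = mex{1,0,0,0} = 2
G(15) = mex{2,1,1,1} = 0
G(16) = mex{0,2,2,2} = 1
G(17) = mex{1,0,0,0} = 2
G(18) = mex{2,1,1,1} = 0
G(19) = mex{0,2,2,2} = 1
G(20) = mex{1,0,0,0} = 2
G(21) = mex{2,1,1,1} = 0
G(22) = mex{0,2,2,2} = 1
G(23) = mex{1,0,0,0} = 2
G(24) = mex{2,1,1,1} = 0
G(25) = mex{0,2,2,2} = 1
G(26) = mex{1,0,0,0} = 2
G(27) = mex{2,1,1,1} = 0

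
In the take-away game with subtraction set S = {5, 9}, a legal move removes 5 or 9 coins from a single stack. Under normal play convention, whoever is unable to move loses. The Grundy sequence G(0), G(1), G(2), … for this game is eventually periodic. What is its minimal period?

14

G(0) = 0
G(1) = mex{} = 0
G(2) = mex{} = 0
G(3) = mex{} = 0
G(4) = mex{} = 0
G(5) = mex{0} = 1
G(6) = mex{0} = 1
G(7) = mex{0} = 1
G(8) = mex{0} = 1
G(9) = mex{0,0} = 1
G(10) = mex{1,0} = 2
G(11) = mex{1,0} = 2
G(12) = mex{1,0} = 2
G(13) = mex{1,0} = 2
G(14) = mex{1,1} = 0
G(15) = mex{2,1} = 0
G(16) = mex{2,1} = 0
G(17) = mex{2,1} = 0
G(18) = mex{2,1} = 0
G(19) = mex{0,2} = 1
G(20) = mex{0,2} = 1
G(21) = mex{0,2} = 1
G(22) = mex{0,2} = 1
G(23) = mex{0,0} = 1
G(24) = mex{1,0} = 2
G(25) = mex{1,0} = 2
G(26) = mex{1,0} = 2
G(27) = mex{1,0} = 2
G(28) = mex{1,1} = 0
G(29) = mex{2,1} = 0
G(n+14) = G(n) holds for n = 0,…,8 (a full window of length max(S) = 9), so the sequence is purely periodic with period 14.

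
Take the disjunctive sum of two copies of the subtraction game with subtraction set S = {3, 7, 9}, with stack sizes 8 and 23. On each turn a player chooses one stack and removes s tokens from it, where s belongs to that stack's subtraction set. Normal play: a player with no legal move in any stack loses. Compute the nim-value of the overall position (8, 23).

3

All stacks use S = {3, 7, 9}:
n :  0  1  2  3  4  5  6  7  8  9 10 11 12 13 14 15 16 17 18 19 20 21 22 23
G :  0  0  0  1  1  1  0  2  2  1  3  3  0  2  0  1  0  1  0  1  0  1  0  1
Stack A: G(8) = 2.
Stack B: G(23) = 1.
Combined Grundy value = 2 ⊕ 1 = 3.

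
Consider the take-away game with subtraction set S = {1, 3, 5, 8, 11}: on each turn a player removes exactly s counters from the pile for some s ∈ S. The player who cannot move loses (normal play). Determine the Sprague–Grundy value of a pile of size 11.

3

n :  0  1  2  3  4  5  6  7  8  9 10 11
G :  0  1  0  1  0  1  0  1  2  3  2  3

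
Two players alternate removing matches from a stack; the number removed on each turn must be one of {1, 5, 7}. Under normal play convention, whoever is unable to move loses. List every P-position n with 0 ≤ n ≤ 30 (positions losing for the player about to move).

0, 2, 4, 6, 8, 10, 12, 14, 16, 18, 20, 22, 24, 26, 28, 30

n :  0  1  2  3  4  5  6  7  8  9 10 11 12 13 14 15 16 17 18 19 20 21 22 23 24 25 26 27 28 29 30
G :  0  1  0  1  0  1  0  1  0  1  0  1  0  1  0  1  0  1  0  1  0  1  0  1  0  1  0  1  0  1  0
P-positions are exactly the n with G(n) = 0.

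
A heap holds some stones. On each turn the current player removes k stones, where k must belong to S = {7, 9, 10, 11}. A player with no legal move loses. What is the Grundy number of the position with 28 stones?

n :  0  1  2  3  4  5  6  7  8  9 10 11 12 13 14 15 16 17 18 19 20 21 22 23 24 25 26 27 28
G :  0  0  0  0  0  0  0  1  1  1  1  1  1  1  2  2  2  2  0  0  0  0  0  0  0  1  1  1  1

1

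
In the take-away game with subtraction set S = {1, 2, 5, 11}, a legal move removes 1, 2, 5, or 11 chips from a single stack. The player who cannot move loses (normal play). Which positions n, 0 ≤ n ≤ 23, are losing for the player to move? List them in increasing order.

n :  0  1  2  3  4  5  6  7  8  9 10 11 12 13 14 15 16 17 18 19 20 21 22 23
G :  0  1  2  0  1  2  0  1  2  0  1  2  0  1  2  0  1  2  0  1  2  0  1  2
P-positions are exactly the n with G(n) = 0.

0, 3, 6, 9, 12, 15, 18, 21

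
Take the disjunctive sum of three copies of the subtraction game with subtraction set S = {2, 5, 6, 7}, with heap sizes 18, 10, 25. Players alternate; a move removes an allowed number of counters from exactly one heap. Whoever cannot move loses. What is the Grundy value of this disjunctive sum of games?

2

All heaps use S = {2, 5, 6, 7}:
n :  0  1  2  3  4  5  6  7  8  9 10 11 12 13 14 15 16 17 18 19 20 21 22 23 24 25
G :  0  0  1  1  0  2  1  3  2  2  3  3  0  0  1  1  0  2  1  3  2  2  3  3  0  0
Heap A: G(18) = 1.
Heap B: G(10) = 3.
Heap C: G(25) = 0.
Combined Grundy value = 1 ⊕ 3 ⊕ 0 = 2.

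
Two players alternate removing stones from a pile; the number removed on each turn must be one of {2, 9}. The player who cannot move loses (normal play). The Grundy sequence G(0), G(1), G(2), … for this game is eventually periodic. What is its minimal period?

G(0) = 0
G(1) = mex{} = 0
G(2) = mex{0} = 1
G(3) = mex{0} = 1
G(4) = mex{1} = 0
G(5) = mex{1} = 0
G(6) = mex{0} = 1
G(7) = mex{0} = 1
G(8) = mex{1} = 0
G(9) = mex{1,0} = 2
G(10) = mex{0,0} = 1
G(11) = mex{2,1} = 0
G(12) = mex{1,1} = 0
G(13) = mex{0,0} = 1
G(14) = mex{0,0} = 1
G(15) = mex{1,1} = 0
G(16) = mex{1,1} = 0
G(17) = mex{0,0} = 1
G(18) = mex{0,2} = 1
G(19) = mex{1,1} = 0
G(20) = mex{1,0} = 2
G(21) = mex{0,0} = 1
G(22) = mex{2,1} = 0
G(23) = mex{1,1} = 0
G(n+11) = G(n) holds for n = 0,…,8 (a full window of length max(S) = 9), so the sequence is purely periodic with period 11.

11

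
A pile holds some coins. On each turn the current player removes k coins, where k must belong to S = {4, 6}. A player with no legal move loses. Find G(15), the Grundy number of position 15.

n :  0  1  2  3  4  5  6  7  8  9 10 11 12 13 14 15
G :  0  0  0  0  1  1  1  1  2  2  0  0  0  0  1  1

1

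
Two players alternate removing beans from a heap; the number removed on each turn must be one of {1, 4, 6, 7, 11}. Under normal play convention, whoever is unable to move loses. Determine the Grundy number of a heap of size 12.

2

n :  0  1  2  3  4  5  6  7  8  9 10 11 12
G :  0  1  0  1  2  0  1  2  3  2  0  1  2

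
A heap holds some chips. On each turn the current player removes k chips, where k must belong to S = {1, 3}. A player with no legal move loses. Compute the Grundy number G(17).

G(0) = 0
G(1) = mex{0} = 1
G(2) = mex{1} = 0
G(3) = mex{0,0} = 1
G(4) = mex{1,1} = 0
G(5) = mex{0,0} = 1
G(6) = mex{1,1} = 0
G(7) = mex{0,0} = 1
G(8) = mex{1,1} = 0
G(9) = mex{0,0} = 1
G(10) = mex{1,1} = 0
G(11) = mex{0,0} = 1
G(12) = mex{1,1} = 0
G(13) = mex{0,0} = 1
G(14) = mex{1,1} = 0
G(15) = mex{0,0} = 1
G(16) = mex{1,1} = 0
G(17) = mex{0,0} = 1

1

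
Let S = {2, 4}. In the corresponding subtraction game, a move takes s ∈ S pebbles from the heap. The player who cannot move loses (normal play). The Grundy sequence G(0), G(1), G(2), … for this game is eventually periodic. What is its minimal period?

G(0) = 0
G(1) = mex{} = 0
G(2) = mex{0} = 1
G(3) = mex{0} = 1
G(4) = mex{1,0} = 2
G(5) = mex{1,0} = 2
G(6) = mex{2,1} = 0
G(7) = mex{2,1} = 0
G(8) = mex{0,2} = 1
G(9) = mex{0,2} = 1
G(10) = mex{1,0} = 2
G(11) = mex{1,0} = 2
G(12) = mex{2,1} = 0
G(13) = mex{2,1} = 0
G(14) = mex{0,2} = 1
G(n+6) = G(n) holds for n = 0,…,3 (a full window of length max(S) = 4), so the sequence is purely periodic with period 6.

6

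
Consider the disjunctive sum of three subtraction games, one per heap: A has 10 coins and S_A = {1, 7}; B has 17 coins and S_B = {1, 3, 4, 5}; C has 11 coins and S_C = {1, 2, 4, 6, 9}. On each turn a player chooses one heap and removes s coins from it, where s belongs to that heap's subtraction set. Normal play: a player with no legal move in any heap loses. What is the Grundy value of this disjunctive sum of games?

1

Heap A, S = {1, 7}:
n :  0  1  2  3  4  5  6  7  8  9 10
G :  0  1  0  1  0  1  0  1  0  1  0
G_A(10) = 0.
Heap B, S = {1, 3, 4, 5}:
n :  0  1  2  3  4  5  6  7  8  9 10 11 12 13 14 15 16 17
G :  0  1  0  1  2  3  2  3  0  1  0  1  2  3  2  3  0  1
G_B(17) = 1.
Heap C, S = {1, 2, 4, 6, 9}:
n :  0  1  2  3  4  5  6  7  8  9 10 11
G :  0  1  2  0  1  2  3  4  0  1  2  0
G_C(11) = 0.
Combined Grundy value = 0 ⊕ 1 ⊕ 0 = 1.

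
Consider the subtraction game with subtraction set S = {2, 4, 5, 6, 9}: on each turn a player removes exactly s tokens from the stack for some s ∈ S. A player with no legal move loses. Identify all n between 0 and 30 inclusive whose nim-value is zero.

G(0) = 0
G(1) = mex{} = 0
G(2) = mex{0} = 1
G(3) = mex{0} = 1
G(4) = mex{1,0} = 2
G(5) = mex{1,0,0} = 2
G(6) = mex{2,1,0,0} = 3
G(7) = mex{2,1,1,0} = 3
G(8) = mex{3,2,1,1} = 0
G(9) = mex{3,2,2,1,0} = 4
G(10) = mex{0,3,2,2,0} = 1
G(11) = mex{4,3,3,2,1} = 0
G(12) = mex{1,0,3,3,1} = 2
G(13) = mex{0,4,0,3,2} = 1
G(14) = mex{2,1,4,0,2} = 3
G(15) = mex{1,0,1,4,3} = 2
G(16) = mex{3,2,0,1,3} = 4
G(17) = mex{2,1,2,0,0} = 3
G(18) = mex{4,3,1,2,4} = 0
G(19) = mex{3,2,3,1,1} = 0
G(20) = mex{0,4,2,3,0} = 1
G(21) = mex{0,3,4,2,2} = 1
G(22) = mex{1,0,3,4,1} = 2
G(23) = mex{1,0,0,3,3} = 2
G(24) = mex{2,1,0,0,2} = 3
G(25) = mex{2,1,1,0,4} = 3
G(26) = mex{3,2,1,1,3} = 0
G(27) = mex{3,2,2,1,0} = 4
G(28) = mex{0,3,2,2,0} = 1
G(29) = mex{4,3,3,2,1} = 0
G(30) = mex{1,0,3,3,1} = 2
P-positions are exactly the n with G(n) = 0.

0, 1, 8, 11, 18, 19, 26, 29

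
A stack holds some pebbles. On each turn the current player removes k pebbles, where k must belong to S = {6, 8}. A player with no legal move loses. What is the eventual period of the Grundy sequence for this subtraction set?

G(0) = 0
G(1) = mex{} = 0
G(2) = mex{} = 0
G(3) = mex{} = 0
G(4) = mex{} = 0
G(5) = mex{} = 0
G(6) = mex{0} = 1
G(7) = mex{0} = 1
G(8) = mex{0,0} = 1
G(9) = mex{0,0} = 1
G(10) = mex{0,0} = 1
G(11) = mex{0,0} = 1
G(12) = mex{1,0} = 2
G(13) = mex{1,0} = 2
G(14) = mex{1,1} = 0
G(15) = mex{1,1} = 0
G(16) = mex{1,1} = 0
G(17) = mex{1,1} = 0
G(18) = mex{2,1} = 0
G(19) = mex{2,1} = 0
G(20) = mex{0,2} = 1
G(21) = mex{0,2} = 1
G(22) = mex{0,0} = 1
G(23) = mex{0,0} = 1
G(24) = mex{0,0} = 1
G(25) = mex{0,0} = 1
G(26) = mex{1,0} = 2
G(27) = mex{1,0} = 2
G(28) = mex{1,1} = 0
G(29) = mex{1,1} = 0
G(n+14) = G(n) holds for n = 0,…,7 (a full window of length max(S) = 8), so the sequence is purely periodic with period 14.

14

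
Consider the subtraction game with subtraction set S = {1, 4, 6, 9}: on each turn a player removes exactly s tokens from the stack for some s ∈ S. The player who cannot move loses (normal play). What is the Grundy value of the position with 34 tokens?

2

G(0) = 0
G(1) = mex{0} = 1
G(2) = mex{1} = 0
G(3) = mex{0} = 1
G(4) = mex{1,0} = 2
G(5) = mex{2,1} = 0
G(6) = mex{0,0,0} = 1
G(7) = mex{1,1,1} = 0
G(8) = mex{0,2,0} = 1
G(9) = mex{1,0,1,0} = 2
G(10) = mex{2,1,2,1} = 0
G(11) = mex{0,0,0,0} = 1
G(12) = mex{1,1,1,1} = 0
G(13) = mex{0,2,0,2} = 1
G(14) = mex{1,0,1,0} = 2
G(15) = mex{2,1,2,1} = 0
G(16) = mex{0,0,0,0} = 1
G(17) = mex{1,1,1,1} = 0
G(18) = mex{0,2,0,2} = 1
G(19) = mex{1,0,1,0} = 2
G(20) = mex{2,1,2,1} = 0
G(21) = mex{0,0,0,0} = 1
G(22) = mex{1,1,1,1} = 0
G(23) = mex{0,2,0,2} = 1
G(24) = mex{1,0,1,0} = 2
G(25) = mex{2,1,2,1} = 0
G(26) = mex{0,0,0,0} = 1
G(27) = mex{1,1,1,1} = 0
G(28) = mex{0,2,0,2} = 1
G(29) = mex{1,0,1,0} = 2
G(30) = mex{2,1,2,1} = 0
G(31) = mex{0,0,0,0} = 1
G(32) = mex{1,1,1,1} = 0
G(33) = mex{0,2,0,2} = 1
G(34) = mex{1,0,1,0} = 2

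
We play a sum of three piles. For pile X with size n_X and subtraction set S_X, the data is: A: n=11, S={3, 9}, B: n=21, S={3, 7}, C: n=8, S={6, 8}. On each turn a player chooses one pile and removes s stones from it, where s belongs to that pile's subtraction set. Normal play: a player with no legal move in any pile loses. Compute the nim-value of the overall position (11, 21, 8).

0

Pile A, S = {3, 9}:
n :  0  1  2  3  4  5  6  7  8  9 10 11
G :  0  0  0  1  1  1  0  0  0  1  1  1
G_A(11) = 1.
Pile B, S = {3, 7}:
n :  0  1  2  3  4  5  6  7  8  9 10 11 12 13 14 15 16 17 18 19 20 21
G :  0  0  0  1  1  1  0  2  2  1  0  0  0  1  1  1  0  2  2  1  0  0
G_B(21) = 0.
Pile C, S = {6, 8}:
n : 0 1 2 3 4 5 6 7 8
G : 0 0 0 0 0 0 1 1 1
G_C(8) = 1.
Combined Grundy value = 1 ⊕ 0 ⊕ 1 = 0.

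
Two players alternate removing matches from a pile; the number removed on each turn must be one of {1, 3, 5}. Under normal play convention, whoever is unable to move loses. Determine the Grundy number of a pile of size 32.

n :  0  1  2  3  4  5  6  7  8  9 10 11 12 13 14 15 16 17 18 19 20 21 22 23 24 25 26 27 28 29 30 31 32
G :  0  1  0  1  0  1  0  1  0  1  0  1  0  1  0  1  0  1  0  1  0  1  0  1  0  1  0  1  0  1  0  1  0

0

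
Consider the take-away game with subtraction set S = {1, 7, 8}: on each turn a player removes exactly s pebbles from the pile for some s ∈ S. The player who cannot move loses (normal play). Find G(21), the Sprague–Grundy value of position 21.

0

G(0) = 0
G(1) = mex{0} = 1
G(2) = mex{1} = 0
G(3) = mex{0} = 1
G(4) = mex{1} = 0
G(5) = mex{0} = 1
G(6) = mex{1} = 0
G(7) = mex{0,0} = 1
G(8) = mex{1,1,0} = 2
G(9) = mex{2,0,1} = 3
G(10) = mex{3,1,0} = 2
G(11) = mex{2,0,1} = 3
G(12) = mex{3,1,0} = 2
G(13) = mex{2,0,1} = 3
G(14) = mex{3,1,0} = 2
G(15) = mex{2,2,1} = 0
G(16) = mex{0,3,2} = 1
G(17) = mex{1,2,3} = 0
G(18) = mex{0,3,2} = 1
G(19) = mex{1,2,3} = 0
G(20) = mex{0,3,2} = 1
G(21) = mex{1,2,3} = 0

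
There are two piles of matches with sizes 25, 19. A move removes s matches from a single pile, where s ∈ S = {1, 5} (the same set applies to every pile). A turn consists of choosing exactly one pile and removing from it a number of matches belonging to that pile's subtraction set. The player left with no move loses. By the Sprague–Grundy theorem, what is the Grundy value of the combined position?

All piles use S = {1, 5}:
n :  0  1  2  3  4  5  6  7  8  9 10 11 12 13 14 15 16 17 18 19 20 21 22 23 24 25
G :  0  1  0  1  0  1  0  1  0  1  0  1  0  1  0  1  0  1  0  1  0  1  0  1  0  1
Pile A: G(25) = 1.
Pile B: G(19) = 1.
Combined Grundy value = 1 ⊕ 1 = 0.

0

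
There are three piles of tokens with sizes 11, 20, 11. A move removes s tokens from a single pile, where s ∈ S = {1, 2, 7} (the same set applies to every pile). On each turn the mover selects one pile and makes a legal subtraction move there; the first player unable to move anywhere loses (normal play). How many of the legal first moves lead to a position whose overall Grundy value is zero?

All piles use S = {1, 2, 7}:
n :  0  1  2  3  4  5  6  7  8  9 10 11 12 13 14 15 16 17 18 19 20
G :  0  1  2  0  1  2  0  1  2  0  1  2  0  1  2  0  1  2  0  1  2
Pile A: G(11) = 2.
Pile B: G(20) = 2.
Pile C: G(11) = 2.
Combined Grundy value = 2 ⊕ 2 ⊕ 2 = 2.
A winning move leaves total XOR = 0, i.e. changes one component's Grundy value g to g ⊕ X where X is the current total.
Pile A: need g' = 2⊕2 = 0. Options: 11−1→G=1, 11−2→G=0, 11−7→G=1. Hits: 1.
Pile B: need g' = 2⊕2 = 0. Options: 20−1→G=1, 20−2→G=0, 20−7→G=1. Hits: 1.
Pile C: need g' = 2⊕2 = 0. Options: 11−1→G=1, 11−2→G=0, 11−7→G=1. Hits: 1.

3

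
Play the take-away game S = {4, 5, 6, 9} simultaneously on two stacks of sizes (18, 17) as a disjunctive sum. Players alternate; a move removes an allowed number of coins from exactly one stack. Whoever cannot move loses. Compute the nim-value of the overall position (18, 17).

0

All stacks use S = {4, 5, 6, 9}:
n :  0  1  2  3  4  5  6  7  8  9 10 11 12 13 14 15 16 17 18
G :  0  0  0  0  1  1  1  1  2  2  2  2  3  0  0  0  0  1  1
Stack A: G(18) = 1.
Stack B: G(17) = 1.
Combined Grundy value = 1 ⊕ 1 = 0.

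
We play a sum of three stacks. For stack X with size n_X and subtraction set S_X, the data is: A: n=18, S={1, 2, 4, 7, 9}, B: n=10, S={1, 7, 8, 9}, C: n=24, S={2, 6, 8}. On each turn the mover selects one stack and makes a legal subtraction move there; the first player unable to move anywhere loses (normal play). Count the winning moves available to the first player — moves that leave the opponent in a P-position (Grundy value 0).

0

Stack A, S = {1, 2, 4, 7, 9}:
n :  0  1  2  3  4  5  6  7  8  9 10 11 12 13 14 15 16 17 18
G :  0  1  2  0  1  2  0  1  2  3  4  0  1  2  0  1  2  0  1
G_A(18) = 1.
Stack B, S = {1, 7, 8, 9}:
n :  0  1  2  3  4  5  6  7  8  9 10
G :  0  1  0  1  0  1  0  1  2  3  2
G_B(10) = 2.
Stack C, S = {2, 6, 8}:
G(0) = 0
G(1) = mex{} = 0
G(2) = mex{0} = 1
G(3) = mex{0} = 1
G(4) = mex{1} = 0
G(5) = mex{1} = 0
G(6) = mex{0,0} = 1
G(7) = mex{0,0} = 1
G(8) = mex{1,1,0} = 2
G(9) = mex{1,1,0} = 2
G(10) = mex{2,0,1} = 3
G(11) = mex{2,0,1} = 3
G(12) = mex{3,1,0} = 2
G(13) = mex{3,1,0} = 2
G(14) = mex{2,2,1} = 0
G(15) = mex{2,2,1} = 0
G(16) = mex{0,3,2} = 1
G(17) = mex{0,3,2} = 1
G(18) = mex{1,2,3} = 0
G(19) = mex{1,2,3} = 0
G(20) = mex{0,0,2} = 1
G(21) = mex{0,0,2} = 1
G(22) = mex{1,1,0} = 2
G(23) = mex{1,1,0} = 2
G(24) = mex{2,0,1} = 3
G_C(24) = 3.
Combined Grundy value = 1 ⊕ 2 ⊕ 3 = 0.
A winning move leaves total XOR = 0, i.e. changes one component's Grundy value g to g ⊕ X where X is the current total.
Stack A: target g' = 1⊕0 = 1, but every legal move changes the Grundy value (mex property), so 0 moves.
Stack B: target g' = 2⊕0 = 2, but every legal move changes the Grundy value (mex property), so 0 moves.
Stack C: target g' = 3⊕0 = 3, but every legal move changes the Grundy value (mex property), so 0 moves.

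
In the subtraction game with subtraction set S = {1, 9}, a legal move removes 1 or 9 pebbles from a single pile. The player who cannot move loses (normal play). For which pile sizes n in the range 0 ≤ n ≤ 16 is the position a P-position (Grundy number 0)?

G(0) = 0
G(1) = mex{0} = 1
G(2) = mex{1} = 0
G(3) = mex{0} = 1
G(4) = mex{1} = 0
G(5) = mex{0} = 1
G(6) = mex{1} = 0
G(7) = mex{0} = 1
G(8) = mex{1} = 0
G(9) = mex{0,0} = 1
G(10) = mex{1,1} = 0
G(11) = mex{0,0} = 1
G(12) = mex{1,1} = 0
G(13) = mex{0,0} = 1
G(14) = mex{1,1} = 0
G(15) = mex{0,0} = 1
G(16) = mex{1,1} = 0
P-positions are exactly the n with G(n) = 0.

0, 2, 4, 6, 8, 10, 12, 14, 16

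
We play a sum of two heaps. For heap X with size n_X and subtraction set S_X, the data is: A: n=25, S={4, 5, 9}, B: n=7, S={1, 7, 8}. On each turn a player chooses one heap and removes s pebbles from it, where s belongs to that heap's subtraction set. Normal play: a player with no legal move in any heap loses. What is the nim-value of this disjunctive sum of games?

Heap A, S = {4, 5, 9}:
n :  0  1  2  3  4  5  6  7  8  9 10 11 12 13 14 15 16 17 18 19 20 21 22 23 24 25
G :  0  0  0  0  1  1  1  1  2  2  2  2  3  0  0  0  0  1  1  1  1  2  2  2  2  3
G_A(25) = 3.
Heap B, S = {1, 7, 8}:
n : 0 1 2 3 4 5 6 7
G : 0 1 0 1 0 1 0 1
G_B(7) = 1.
Combined Grundy value = 3 ⊕ 1 = 2.

2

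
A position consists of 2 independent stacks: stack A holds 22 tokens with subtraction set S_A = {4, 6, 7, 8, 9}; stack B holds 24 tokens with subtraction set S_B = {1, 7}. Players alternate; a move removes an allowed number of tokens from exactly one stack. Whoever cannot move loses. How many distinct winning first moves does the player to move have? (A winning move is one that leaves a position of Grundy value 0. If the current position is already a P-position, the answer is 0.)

Stack A, S = {4, 6, 7, 8, 9}:
n :  0  1  2  3  4  5  6  7  8  9 10 11 12 13 14 15 16 17 18 19 20 21 22
G :  0  0  0  0  1  1  1  1  2  2  2  2  3  0  0  0  0  1  1  1  1  2  2
G_A(22) = 2.
Stack B, S = {1, 7}:
G(0) = 0
G(1) = mex{0} = 1
G(2) = mex{1} = 0
G(3) = mex{0} = 1
G(4) = mex{1} = 0
G(5) = mex{0} = 1
G(6) = mex{1} = 0
G(7) = mex{0,0} = 1
G(8) = mex{1,1} = 0
G(9) = mex{0,0} = 1
G(10) = mex{1,1} = 0
G(11) = mex{0,0} = 1
G(12) = mex{1,1} = 0
G(13) = mex{0,0} = 1
G(14) = mex{1,1} = 0
G(15) = mex{0,0} = 1
G(16) = mex{1,1} = 0
G(17) = mex{0,0} = 1
G(18) = mex{1,1} = 0
G(19) = mex{0,0} = 1
G(20) = mex{1,1} = 0
G(21) = mex{0,0} = 1
G(22) = mex{1,1} = 0
G(23) = mex{0,0} = 1
G(24) = mex{1,1} = 0
G_B(24) = 0.
Combined Grundy value = 2 ⊕ 0 = 2.
A winning move leaves total XOR = 0, i.e. changes one component's Grundy value g to g ⊕ X where X is the current total.
Stack A: need g' = 2⊕2 = 0. Options: 22−4→G=1, 22−6→G=0, 22−7→G=0, 22−8→G=0, 22−9→G=0. Hits: 4.
Stack B: need g' = 0⊕2 = 2. Options: 24−1→G=1, 24−7→G=1. Hits: 0.

4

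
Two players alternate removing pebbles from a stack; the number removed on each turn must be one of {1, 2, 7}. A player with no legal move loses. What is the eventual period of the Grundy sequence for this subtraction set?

3

n :  0  1  2  3  4  5  6  7  8  9 10 11 12 13 14
G :  0  1  2  0  1  2  0  1  2  0  1  2  0  1  2
G(n+3) = G(n) holds for n = 0,…,6 (a full window of length max(S) = 7), so the sequence is purely periodic with period 3.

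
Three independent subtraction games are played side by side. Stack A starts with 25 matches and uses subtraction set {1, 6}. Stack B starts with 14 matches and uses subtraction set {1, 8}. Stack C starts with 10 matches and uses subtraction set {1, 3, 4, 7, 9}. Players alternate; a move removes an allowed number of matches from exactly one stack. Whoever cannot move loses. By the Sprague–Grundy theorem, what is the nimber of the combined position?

1

Stack A, S = {1, 6}:
n :  0  1  2  3  4  5  6  7  8  9 10 11 12 13 14 15 16 17 18 19 20 21 22 23 24 25
G :  0  1  0  1  0  1  2  0  1  0  1  0  1  2  0  1  0  1  0  1  2  0  1  0  1  0
G_A(25) = 0.
Stack B, S = {1, 8}:
n :  0  1  2  3  4  5  6  7  8  9 10 11 12 13 14
G :  0  1  0  1  0  1  0  1  2  0  1  0  1  0  1
G_B(14) = 1.
Stack C, S = {1, 3, 4, 7, 9}:
G(0) = 0
G(1) = mex{0} = 1
G(2) = mex{1} = 0
G(3) = mex{0,0} = 1
G(4) = mex{1,1,0} = 2
G(5) = mex{2,0,1} = 3
G(6) = mex{3,1,0} = 2
G(7) = mex{2,2,1,0} = 3
G(8) = mex{3,3,2,1} = 0
G(9) = mex{0,2,3,0,0} = 1
G(10) = mex{1,3,2,1,1} = 0
G_C(10) = 0.
Combined Grundy value = 0 ⊕ 1 ⊕ 0 = 1.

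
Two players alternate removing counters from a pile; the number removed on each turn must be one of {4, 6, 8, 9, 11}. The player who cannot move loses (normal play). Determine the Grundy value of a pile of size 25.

G(0) = 0
G(1) = mex{} = 0
G(2) = mex{} = 0
G(3) = mex{} = 0
G(4) = mex{0} = 1
G(5) = mex{0} = 1
G(6) = mex{0,0} = 1
G(7) = mex{0,0} = 1
G(8) = mex{1,0,0} = 2
G(9) = mex{1,0,0,0} = 2
G(10) = mex{1,1,0,0} = 2
G(11) = mex{1,1,0,0,0} = 2
G(12) = mex{2,1,1,0,0} = 3
G(13) = mex{2,1,1,1,0} = 3
G(14) = mex{2,2,1,1,0} = 3
G(15) = mex{2,2,1,1,1} = 0
G(16) = mex{3,2,2,1,1} = 0
G(17) = mex{3,2,2,2,1} = 0
G(18) = mex{3,3,2,2,1} = 0
G(19) = mex{0,3,2,2,2} = 1
G(20) = mex{0,3,3,2,2} = 1
G(21) = mex{0,0,3,3,2} = 1
G(22) = mex{0,0,3,3,2} = 1
G(23) = mex{1,0,0,3,3} = 2
G(24) = mex{1,0,0,0,3} = 2
G(25) = mex{1,1,0,0,3} = 2

2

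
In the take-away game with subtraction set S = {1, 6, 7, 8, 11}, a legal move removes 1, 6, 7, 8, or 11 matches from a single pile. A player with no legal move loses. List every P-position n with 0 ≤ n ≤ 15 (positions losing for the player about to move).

G(0) = 0
G(1) = mex{0} = 1
G(2) = mex{1} = 0
G(3) = mex{0} = 1
G(4) = mex{1} = 0
G(5) = mex{0} = 1
G(6) = mex{1,0} = 2
G(7) = mex{2,1,0} = 3
G(8) = mex{3,0,1,0} = 2
G(9) = mex{2,1,0,1} = 3
G(10) = mex{3,0,1,0} = 2
G(11) = mex{2,1,0,1,0} = 3
G(12) = mex{3,2,1,0,1} = 4
G(13) = mex{4,3,2,1,0} = 5
G(14) = mex{5,2,3,2,1} = 0
G(15) = mex{0,3,2,3,0} = 1
P-positions are exactly the n with G(n) = 0.

0, 2, 4, 14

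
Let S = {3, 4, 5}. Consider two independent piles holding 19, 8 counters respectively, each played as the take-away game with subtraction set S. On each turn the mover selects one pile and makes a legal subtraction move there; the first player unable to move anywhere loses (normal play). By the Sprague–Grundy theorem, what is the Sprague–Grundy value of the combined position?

All piles use S = {3, 4, 5}:
n :  0  1  2  3  4  5  6  7  8  9 10 11 12 13 14 15 16 17 18 19
G :  0  0  0  1  1  1  2  2  0  0  0  1  1  1  2  2  0  0  0  1
Pile A: G(19) = 1.
Pile B: G(8) = 0.
Combined Grundy value = 1 ⊕ 0 = 1.

1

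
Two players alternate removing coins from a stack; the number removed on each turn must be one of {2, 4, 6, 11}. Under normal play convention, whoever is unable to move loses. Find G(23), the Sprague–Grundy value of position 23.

G(0) = 0
G(1) = mex{} = 0
G(2) = mex{0} = 1
G(3) = mex{0} = 1
G(4) = mex{1,0} = 2
G(5) = mex{1,0} = 2
G(6) = mex{2,1,0} = 3
G(7) = mex{2,1,0} = 3
G(8) = mex{3,2,1} = 0
G(9) = mex{3,2,1} = 0
G(10) = mex{0,3,2} = 1
G(11) = mex{0,3,2,0} = 1
G(12) = mex{1,0,3,0} = 2
G(13) = mex{1,0,3,1} = 2
G(14) = mex{2,1,0,1} = 3
G(15) = mex{2,1,0,2} = 3
G(16) = mex{3,2,1,2} = 0
G(17) = mex{3,2,1,3} = 0
G(18) = mex{0,3,2,3} = 1
G(19) = mex{0,3,2,0} = 1
G(20) = mex{1,0,3,0} = 2
G(21) = mex{1,0,3,1} = 2
G(22) = mex{2,1,0,1} = 3
G(23) = mex{2,1,0,2} = 3

3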